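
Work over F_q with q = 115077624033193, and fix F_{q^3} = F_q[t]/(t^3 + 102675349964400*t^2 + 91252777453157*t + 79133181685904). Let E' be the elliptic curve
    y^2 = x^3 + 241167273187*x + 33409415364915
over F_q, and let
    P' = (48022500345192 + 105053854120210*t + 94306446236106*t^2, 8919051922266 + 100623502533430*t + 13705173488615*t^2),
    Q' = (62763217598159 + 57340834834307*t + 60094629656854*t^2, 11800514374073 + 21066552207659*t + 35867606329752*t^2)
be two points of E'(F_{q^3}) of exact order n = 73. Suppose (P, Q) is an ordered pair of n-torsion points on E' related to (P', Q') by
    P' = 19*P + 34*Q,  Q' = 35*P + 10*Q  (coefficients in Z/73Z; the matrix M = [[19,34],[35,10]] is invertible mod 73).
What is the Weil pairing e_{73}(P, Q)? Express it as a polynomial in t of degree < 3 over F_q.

4016367187946 + 30693761005894*t + 81953139577209*t^2

Alternating bilinearity on E[73] (values in mu_{73} in F_{115077624033193^3}) gives e(P',Q') = e(P,Q)^det(M).
Inverting 22 mod 73: 10. Thus e_{73}(P,Q) = e(P',Q')^{10}.
Build f_{73,P'} and f_{73,Q'} via the 7-bit ladder of 73=1001001_2; evaluate at shifted divisors; quotient in F_{115077624033193^3}.
Miller gives e_{73}(P',Q') = 111334170649374 + 105072477860783*t + 59445390702871*t^2 in F_{115077624033193^3}.
Raise to 10: e(P,Q) = 4016367187946 + 30693761005894*t + 81953139577209*t^2 in mu_{73}.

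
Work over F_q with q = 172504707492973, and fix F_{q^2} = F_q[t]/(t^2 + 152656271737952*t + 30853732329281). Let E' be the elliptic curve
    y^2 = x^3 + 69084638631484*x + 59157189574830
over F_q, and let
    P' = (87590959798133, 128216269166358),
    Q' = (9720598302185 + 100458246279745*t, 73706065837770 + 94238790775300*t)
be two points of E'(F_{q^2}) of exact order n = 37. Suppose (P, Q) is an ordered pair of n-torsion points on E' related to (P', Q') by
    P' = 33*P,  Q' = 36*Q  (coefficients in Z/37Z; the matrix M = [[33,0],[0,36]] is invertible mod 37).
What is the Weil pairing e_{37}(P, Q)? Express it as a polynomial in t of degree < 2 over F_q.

Alternating bilinearity on E[37] (values in mu_{37} in F_{172504707492973^2}) gives e(P',Q') = e(P,Q)^det(M).
det(M) mod 37 = 4; its inverse in (Z/37)^* is 28 (check: 4*28 mod 37 = 1).
Build f_{37,P'} and f_{37,Q'} via the 6-bit ladder of 37=100101_2; evaluate at shifted divisors; quotient in F_{172504707492973^2}.
The quotient is 151708110684108 + 139093870989880*t.
Raise to 28: e(P,Q) = 169614473383636 + 63617693231057*t in mu_{37}.

169614473383636 + 63617693231057*t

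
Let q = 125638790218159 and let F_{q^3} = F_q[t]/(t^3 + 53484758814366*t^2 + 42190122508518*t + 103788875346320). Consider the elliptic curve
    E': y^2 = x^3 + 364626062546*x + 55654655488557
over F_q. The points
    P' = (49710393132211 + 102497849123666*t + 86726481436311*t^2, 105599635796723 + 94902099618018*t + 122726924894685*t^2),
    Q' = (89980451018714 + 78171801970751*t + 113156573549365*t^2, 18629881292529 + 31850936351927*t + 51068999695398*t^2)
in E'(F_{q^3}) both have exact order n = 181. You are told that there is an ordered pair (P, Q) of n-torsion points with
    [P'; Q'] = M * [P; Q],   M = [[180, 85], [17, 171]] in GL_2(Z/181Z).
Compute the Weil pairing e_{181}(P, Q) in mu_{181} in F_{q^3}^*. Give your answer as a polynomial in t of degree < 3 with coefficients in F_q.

16520155086021 + 4093689709073*t + 72917511243886*t^2

Alternating bilinearity on E[181] (values in mu_{181} in F_{125638790218159^3}) gives e(P',Q') = e(P,Q)^det(M).
180*171 - 85*17 = 29335; reduced mod 181: det = 13, inverse 14.
Double-and-add over 10110101: 8-1 doublings, 5-1 additions; each step l_{T,T}/v_{2T} or l_{T,P'}/v at Q'+S for random S.
f_P(D_Q)/f_Q(D_P) = 44563791291422 + 111671495789840*t + 99248947983960*t^2.
Hence e(P,Q) = 16520155086021 + 4093689709073*t + 72917511243886*t^2 in F_{125638790218159^3}^*.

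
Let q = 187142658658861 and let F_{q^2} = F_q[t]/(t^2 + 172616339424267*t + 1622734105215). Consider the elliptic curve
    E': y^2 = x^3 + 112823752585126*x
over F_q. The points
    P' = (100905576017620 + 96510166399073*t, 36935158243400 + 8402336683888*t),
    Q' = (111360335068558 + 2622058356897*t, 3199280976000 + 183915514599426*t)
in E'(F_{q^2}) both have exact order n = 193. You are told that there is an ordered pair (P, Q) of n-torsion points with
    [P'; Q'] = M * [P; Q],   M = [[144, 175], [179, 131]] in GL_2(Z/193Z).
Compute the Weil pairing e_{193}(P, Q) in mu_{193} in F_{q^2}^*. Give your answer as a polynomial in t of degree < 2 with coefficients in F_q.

e_{193}(aP+bQ,cP+dQ) = e_{193}(P,Q)^(ad-bc); with (a,b,c,d)=(144,175,179,131) this gives the det-193 law.
det M = 144*131 - 175*179 = -12461 = 84 (mod 193); 84^{-1} = 108 (mod 193).
Run Miller on y^2=x^3+112823752585126*x over F_{187142658658861}: ladder 11000001 (8 bits); e = f_P(D_Q)/f_Q(D_P).
Miller gives e_{193}(P',Q') = 118215894812503 + 184915257414847*t in F_{187142658658861^2}.
Thus e_{193}(P,Q) = 6229855461802 + 133238756135127*t.

6229855461802 + 133238756135127*t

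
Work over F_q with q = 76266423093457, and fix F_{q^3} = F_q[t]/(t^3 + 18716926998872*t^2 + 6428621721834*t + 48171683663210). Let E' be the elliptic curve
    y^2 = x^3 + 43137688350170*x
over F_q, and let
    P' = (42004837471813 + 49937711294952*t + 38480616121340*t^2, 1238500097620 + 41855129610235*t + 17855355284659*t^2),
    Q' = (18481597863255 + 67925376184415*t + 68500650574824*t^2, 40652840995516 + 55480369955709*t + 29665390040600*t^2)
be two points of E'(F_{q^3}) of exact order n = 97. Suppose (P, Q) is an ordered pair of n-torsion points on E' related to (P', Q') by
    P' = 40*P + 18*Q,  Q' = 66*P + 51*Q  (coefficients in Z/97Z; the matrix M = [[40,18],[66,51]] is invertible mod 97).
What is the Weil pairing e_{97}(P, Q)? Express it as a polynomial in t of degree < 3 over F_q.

Under M = [[40,18],[66,51]] in GL_2(Z/97), e_{97}(P',Q') = e_{97}(P,Q)^(40*51-18*66 mod 97).
Hence e(P,Q) = e(P',Q')^{60} where 60 = 76^{-1} mod 97.
Build f_{97,P'} and f_{97,Q'} via the 7-bit ladder of 97=1100001_2; evaluate at shifted divisors; quotient in F_{76266423093457^3}.
Miller gives e_{97}(P',Q') = 28293672321212 + 50464562303538*t + 25397513337936*t^2 in F_{76266423093457^3}.
e_{97}(P,Q) = (28293672321212 + 50464562303538*t + 25397513337936*t^2)^{60} = 12651400406630 + 23227178350281*t + 60217819141983*t^2.

12651400406630 + 23227178350281*t + 60217819141983*t^2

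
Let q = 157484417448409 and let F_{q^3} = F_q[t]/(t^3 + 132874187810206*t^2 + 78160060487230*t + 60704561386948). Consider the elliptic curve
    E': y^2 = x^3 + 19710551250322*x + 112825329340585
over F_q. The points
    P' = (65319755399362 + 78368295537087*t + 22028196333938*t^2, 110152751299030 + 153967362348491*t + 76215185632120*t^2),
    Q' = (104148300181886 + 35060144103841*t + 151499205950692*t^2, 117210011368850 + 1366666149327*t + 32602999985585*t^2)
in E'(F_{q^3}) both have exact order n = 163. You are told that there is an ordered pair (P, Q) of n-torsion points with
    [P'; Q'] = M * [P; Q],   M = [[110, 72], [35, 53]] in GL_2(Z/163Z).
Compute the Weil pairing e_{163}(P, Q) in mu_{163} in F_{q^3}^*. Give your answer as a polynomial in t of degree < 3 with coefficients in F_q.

70003092746829 + 145186570106479*t + 123372467304266*t^2

The 163-Weil pairing on E[163] over F_{157484417448409} is alternating-bilinear: e_{163}(P',Q') = e_{163}(P,Q)^det(M).
det M = 110*53 - 72*35 = 3310 = 50 (mod 163); 50^{-1} = 75 (mod 163).
n = 163 = (10100011)_2 (8 bits, wt 4); accumulate f_{163,P'}(Q'+S)/f_{163,P'}(S) along the 7-step ladder.
f_P(D_Q)/f_Q(D_P) = 20039568223934 + 75230255645036*t + 35594017504677*t^2.
(20039568223934 + 75230255645036*t + 35594017504677*t^2)^{75} mod (157484417448409,f) = 70003092746829 + 145186570106479*t + 123372467304266*t^2.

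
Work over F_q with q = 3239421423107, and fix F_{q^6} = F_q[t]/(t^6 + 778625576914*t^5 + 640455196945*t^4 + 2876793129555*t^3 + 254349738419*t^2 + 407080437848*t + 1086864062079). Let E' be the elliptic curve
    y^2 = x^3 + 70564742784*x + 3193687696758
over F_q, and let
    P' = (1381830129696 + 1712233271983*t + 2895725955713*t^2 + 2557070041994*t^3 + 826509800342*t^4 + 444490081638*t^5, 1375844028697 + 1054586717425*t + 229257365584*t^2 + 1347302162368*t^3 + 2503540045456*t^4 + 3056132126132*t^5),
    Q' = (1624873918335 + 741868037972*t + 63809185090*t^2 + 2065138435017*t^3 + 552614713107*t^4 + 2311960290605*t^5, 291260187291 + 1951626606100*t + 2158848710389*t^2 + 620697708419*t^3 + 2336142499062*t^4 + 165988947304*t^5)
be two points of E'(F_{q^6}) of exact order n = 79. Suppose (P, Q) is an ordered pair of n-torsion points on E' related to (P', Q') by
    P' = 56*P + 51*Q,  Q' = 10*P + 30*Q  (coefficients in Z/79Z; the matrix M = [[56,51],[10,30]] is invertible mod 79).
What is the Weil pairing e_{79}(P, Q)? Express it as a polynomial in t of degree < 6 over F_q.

Under M = [[56,51],[10,30]] in GL_2(Z/79), e_{79}(P',Q') = e_{79}(P,Q)^(56*30-51*10 mod 79).
det(M) mod 79 = 64; its inverse in (Z/79)^* is 21 (check: 64*21 mod 79 = 1).
Double-and-add over 1001111: 7-1 doublings, 5-1 additions; each step l_{T,T}/v_{2T} or l_{T,P'}/v at Q'+S for random S.
So e_{79}(P',Q') = 2970144016524 + 2799541495910*t + 2720015052027*t^2 + 768969867895*t^3 + 1756424137936*t^4 + 3077800186453*t^5.
Hence e(P,Q) = 2476005672277 + 833423402943*t + 2669744249431*t^2 + 364991299156*t^3 + 2109096427963*t^4 + 936124074818*t^5 in F_{3239421423107^6}^*.

2476005672277 + 833423402943*t + 2669744249431*t^2 + 364991299156*t^3 + 2109096427963*t^4 + 936124074818*t^5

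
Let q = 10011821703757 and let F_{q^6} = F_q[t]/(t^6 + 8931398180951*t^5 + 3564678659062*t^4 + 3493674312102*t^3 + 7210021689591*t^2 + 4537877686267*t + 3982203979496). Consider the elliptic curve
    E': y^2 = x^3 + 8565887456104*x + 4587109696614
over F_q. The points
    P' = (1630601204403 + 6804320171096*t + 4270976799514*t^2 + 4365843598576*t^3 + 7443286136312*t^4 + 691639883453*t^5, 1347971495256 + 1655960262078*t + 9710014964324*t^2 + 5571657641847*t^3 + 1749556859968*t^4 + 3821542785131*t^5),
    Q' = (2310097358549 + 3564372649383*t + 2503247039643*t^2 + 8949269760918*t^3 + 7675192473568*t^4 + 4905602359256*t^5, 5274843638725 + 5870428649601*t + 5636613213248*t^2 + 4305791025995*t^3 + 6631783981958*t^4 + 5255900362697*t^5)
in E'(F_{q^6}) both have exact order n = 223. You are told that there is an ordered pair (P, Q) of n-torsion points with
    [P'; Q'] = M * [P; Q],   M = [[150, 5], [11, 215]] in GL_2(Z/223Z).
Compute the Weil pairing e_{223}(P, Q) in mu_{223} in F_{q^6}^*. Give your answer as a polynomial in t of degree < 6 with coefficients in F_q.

6688687624412 + 2901116609123*t + 2474284765476*t^2 + 1441006848058*t^3 + 9904425677*t^4 + 2516433828836*t^5

e_{223}(aP+bQ,cP+dQ) = e_{223}(P,Q)^(ad-bc); with (a,b,c,d)=(150,5,11,215) this gives the det-223 law.
det(M) mod 223 = 83; its inverse in (Z/223)^* is 43 (check: 83*43 mod 223 = 1).
Run Miller on y^2=x^3+8565887456104*x+4587109696614 over F_{10011821703757}: ladder 11011111 (8 bits); e = f_P(D_Q)/f_Q(D_P).
Result: e(P',Q') = 2048850349252 + 1561146951312*t + 8167022808308*t^2 + 5640083299131*t^3 + 5235579621855*t^4 + 334444977964*t^5.
Finally e_{223}(P,Q) = 6688687624412 + 2901116609123*t + 2474284765476*t^2 + 1441006848058*t^3 + 9904425677*t^4 + 2516433828836*t^5.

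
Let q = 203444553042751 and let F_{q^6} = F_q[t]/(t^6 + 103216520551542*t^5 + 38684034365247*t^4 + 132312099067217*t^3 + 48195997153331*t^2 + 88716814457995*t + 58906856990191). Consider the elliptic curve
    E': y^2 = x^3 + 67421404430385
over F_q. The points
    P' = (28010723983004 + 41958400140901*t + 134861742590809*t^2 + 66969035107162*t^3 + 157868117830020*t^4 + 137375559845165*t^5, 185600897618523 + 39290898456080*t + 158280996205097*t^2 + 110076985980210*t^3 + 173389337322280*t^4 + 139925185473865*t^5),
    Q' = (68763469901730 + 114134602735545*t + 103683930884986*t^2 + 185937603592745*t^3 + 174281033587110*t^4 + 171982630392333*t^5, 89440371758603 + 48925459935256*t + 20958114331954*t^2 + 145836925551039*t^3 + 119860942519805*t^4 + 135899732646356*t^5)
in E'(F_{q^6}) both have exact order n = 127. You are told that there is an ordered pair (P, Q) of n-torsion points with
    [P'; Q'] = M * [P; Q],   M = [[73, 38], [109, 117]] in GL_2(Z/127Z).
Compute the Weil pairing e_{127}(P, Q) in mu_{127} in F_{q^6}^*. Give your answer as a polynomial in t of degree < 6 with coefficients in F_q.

Alternating bilinearity on E[127] (values in mu_{127} in F_{203444553042751^6}) gives e(P',Q') = e(P,Q)^det(M).
det M = 73*117 - 38*109 = 4399 = 81 (mod 127); 81^{-1} = 69 (mod 127).
Run Miller on y^2=x^3+67421404430385 over F_{203444553042751}: ladder 1111111 (7 bits); e = f_P(D_Q)/f_Q(D_P).
f_P(D_Q)/f_Q(D_P) = 16480735472557 + 74911187762611*t + 188713328690077*t^2 + 35406830024100*t^3 + 34513644120674*t^4 + 130953058244070*t^5.
(16480735472557 + 74911187762611*t + 188713328690077*t^2 + 35406830024100*t^3 + 34513644120674*t^4 + 130953058244070*t^5)^{69} mod (203444553042751,f) = 184565085333017 + 116416361104201*t + 17969743549*t^2 + 17055794053598*t^3 + 71800009485422*t^4 + 164646009535908*t^5.

184565085333017 + 116416361104201*t + 17969743549*t^2 + 17055794053598*t^3 + 71800009485422*t^4 + 164646009535908*t^5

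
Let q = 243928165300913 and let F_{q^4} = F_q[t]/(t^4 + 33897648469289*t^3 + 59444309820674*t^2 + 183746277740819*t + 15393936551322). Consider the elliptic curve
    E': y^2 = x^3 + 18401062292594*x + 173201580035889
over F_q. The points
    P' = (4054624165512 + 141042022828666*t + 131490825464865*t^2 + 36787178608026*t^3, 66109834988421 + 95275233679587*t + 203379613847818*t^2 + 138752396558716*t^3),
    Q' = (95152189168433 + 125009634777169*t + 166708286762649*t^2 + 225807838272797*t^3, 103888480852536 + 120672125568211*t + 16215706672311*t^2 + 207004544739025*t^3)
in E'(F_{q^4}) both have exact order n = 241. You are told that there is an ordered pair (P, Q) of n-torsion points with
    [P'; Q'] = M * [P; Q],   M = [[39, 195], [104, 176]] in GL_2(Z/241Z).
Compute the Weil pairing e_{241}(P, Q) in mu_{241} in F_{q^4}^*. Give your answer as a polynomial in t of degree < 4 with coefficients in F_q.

209588546320753 + 36250074101280*t + 239795167415776*t^2 + 11772383502391*t^3

e_{241} is bilinear + alternating on E[241], so e_{241}(39*P + 195*Q, 104*P + 176*Q) = e_{241}(P,Q)^(39*176-195*104).
Inverting 80 mod 241: 238. Thus e_{241}(P,Q) = e(P',Q')^{238}.
Build f_{241,P'} and f_{241,Q'} via the 8-bit ladder of 241=11110001_2; evaluate at shifted divisors; quotient in F_{243928165300913^4}.
f_P(D_Q)/f_Q(D_P) = 101530296846095 + 222826407393615*t + 104307096077361*t^2 + 186587239278882*t^3.
(101530296846095 + 222826407393615*t + 104307096077361*t^2 + 186587239278882*t^3)^{238} mod (243928165300913,f) = 209588546320753 + 36250074101280*t + 239795167415776*t^2 + 11772383502391*t^3.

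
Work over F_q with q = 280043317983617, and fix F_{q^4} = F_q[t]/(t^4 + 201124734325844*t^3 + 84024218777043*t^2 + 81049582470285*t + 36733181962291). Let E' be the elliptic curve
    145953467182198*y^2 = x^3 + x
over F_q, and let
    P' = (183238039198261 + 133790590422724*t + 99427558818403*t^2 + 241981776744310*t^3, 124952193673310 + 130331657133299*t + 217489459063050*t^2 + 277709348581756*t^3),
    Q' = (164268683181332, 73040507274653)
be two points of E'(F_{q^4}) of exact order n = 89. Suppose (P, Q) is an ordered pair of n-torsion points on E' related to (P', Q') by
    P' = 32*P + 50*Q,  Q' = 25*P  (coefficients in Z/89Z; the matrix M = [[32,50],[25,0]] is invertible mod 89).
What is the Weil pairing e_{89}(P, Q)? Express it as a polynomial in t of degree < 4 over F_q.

218165324750680 + 188410643738775*t + 1141073637553*t^2 + 227523370911434*t^3

Under M = [[32,50],[25,0]] in GL_2(Z/89), e_{89}(P',Q') = e_{89}(P,Q)^(32*0-50*25 mod 89).
det(M) mod 89 = 85; its inverse in (Z/89)^* is 22 (check: 85*22 mod 89 = 1).
Undo Montgomery via alpha=0, beta=134092693649191: (a',b')=(212634771387052,0) over F_{280043317983617}.
Run Miller on y^2=x^3+212634771387052*x over F_{280043317983617}: ladder 1011001 (7 bits); e = f_P(D_Q)/f_Q(D_P).
Result: e(P',Q') = 62070166820014 + 16261940771078*t + 52046448296075*t^2 + 215706525316758*t^3.
Thus e_{89}(P,Q) = 218165324750680 + 188410643738775*t + 1141073637553*t^2 + 227523370911434*t^3.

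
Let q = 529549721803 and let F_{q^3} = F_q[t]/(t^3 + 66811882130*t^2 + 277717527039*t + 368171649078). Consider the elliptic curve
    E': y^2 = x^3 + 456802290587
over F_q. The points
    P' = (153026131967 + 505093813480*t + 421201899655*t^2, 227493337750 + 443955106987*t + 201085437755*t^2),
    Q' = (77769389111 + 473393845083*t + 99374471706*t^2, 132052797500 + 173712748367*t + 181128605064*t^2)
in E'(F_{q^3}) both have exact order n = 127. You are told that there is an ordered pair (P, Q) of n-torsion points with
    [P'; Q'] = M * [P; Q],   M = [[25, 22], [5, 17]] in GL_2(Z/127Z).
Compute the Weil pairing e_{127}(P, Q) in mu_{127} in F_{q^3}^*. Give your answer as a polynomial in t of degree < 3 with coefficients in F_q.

315880386451 + 360983158039*t + 500051681921*t^2

The 127-Weil pairing on E[127] over F_{529549721803} is alternating-bilinear: e_{127}(P',Q') = e_{127}(P,Q)^det(M).
Inverting 61 mod 127: 25. Thus e_{127}(P,Q) = e(P',Q')^{25}.
7-bit Miller (1111111) on E'/F_{529549721803} with a'=0, b'=456802290587: accumulate tangent/chord ratios at Q'+S and P'+S'.
The quotient is 278436014524 + 292251497300*t + 38280878581*t^2.
e_{127}(P,Q) = (278436014524 + 292251497300*t + 38280878581*t^2)^{25} = 315880386451 + 360983158039*t + 500051681921*t^2.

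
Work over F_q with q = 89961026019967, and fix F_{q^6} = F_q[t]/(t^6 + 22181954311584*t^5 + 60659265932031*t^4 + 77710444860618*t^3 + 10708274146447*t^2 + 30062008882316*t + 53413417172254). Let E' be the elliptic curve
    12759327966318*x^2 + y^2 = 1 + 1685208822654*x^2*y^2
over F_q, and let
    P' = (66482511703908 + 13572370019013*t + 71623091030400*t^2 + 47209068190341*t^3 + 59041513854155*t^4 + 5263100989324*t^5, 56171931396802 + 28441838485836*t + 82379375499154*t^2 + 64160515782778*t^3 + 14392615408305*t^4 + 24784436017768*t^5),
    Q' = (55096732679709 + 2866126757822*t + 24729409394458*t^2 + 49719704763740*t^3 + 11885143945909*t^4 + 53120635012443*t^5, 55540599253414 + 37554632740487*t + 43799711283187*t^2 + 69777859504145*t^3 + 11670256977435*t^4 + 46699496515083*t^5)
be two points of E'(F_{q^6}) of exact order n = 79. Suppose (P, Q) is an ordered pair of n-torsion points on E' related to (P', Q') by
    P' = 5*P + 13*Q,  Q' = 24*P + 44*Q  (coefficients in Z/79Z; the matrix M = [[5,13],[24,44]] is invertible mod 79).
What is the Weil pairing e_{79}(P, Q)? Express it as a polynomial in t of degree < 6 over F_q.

65380735876268 + 1280648165335*t + 34306412495316*t^2 + 20689229400639*t^3 + 48873250103293*t^4 + 31937681462425*t^5

Alternating bilinearity on E[79] (values in mu_{79} in F_{89961026019967^6}) gives e(P',Q') = e(P,Q)^det(M).
So e_{79}(P,Q) = e_{79}(P',Q')^{6}, since 66*6 = 1 mod 79.
Edwards a_E,d_E -> Montgomery A=41136511476320,B=29536475685233 -> Weierstrass 6340603383617,7784990422227 via alpha=2407422798162,beta=2768529785916.
n = 79 = (1001111)_2 (7 bits, wt 5); accumulate f_{79,P'}(Q'+S)/f_{79,P'}(S) along the 6-step ladder.
So e_{79}(P',Q') = 83114485676703 + 88411589171424*t + 80209630651985*t^2 + 72446679750718*t^3 + 38194705585503*t^4 + 68185963164871*t^5.
Finally e_{79}(P,Q) = 65380735876268 + 1280648165335*t + 34306412495316*t^2 + 20689229400639*t^3 + 48873250103293*t^4 + 31937681462425*t^5.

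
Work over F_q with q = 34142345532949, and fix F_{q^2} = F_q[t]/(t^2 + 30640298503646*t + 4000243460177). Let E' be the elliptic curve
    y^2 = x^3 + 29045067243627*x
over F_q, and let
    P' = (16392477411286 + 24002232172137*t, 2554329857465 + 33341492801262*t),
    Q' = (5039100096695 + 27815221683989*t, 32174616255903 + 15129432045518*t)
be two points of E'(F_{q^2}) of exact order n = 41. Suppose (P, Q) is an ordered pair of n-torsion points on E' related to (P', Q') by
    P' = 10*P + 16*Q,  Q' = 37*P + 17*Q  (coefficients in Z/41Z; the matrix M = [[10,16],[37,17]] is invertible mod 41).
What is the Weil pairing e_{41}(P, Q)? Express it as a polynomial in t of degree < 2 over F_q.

e_{41} is bilinear + alternating on E[41], so e_{41}(10*P + 16*Q, 37*P + 17*Q) = e_{41}(P,Q)^(10*17-16*37).
det M = 10*17 - 16*37 = -422 = 29 (mod 41); 29^{-1} = 17 (mod 41).
n = 41 = (101001)_2 (6 bits, wt 3); accumulate f_{41,P'}(Q'+S)/f_{41,P'}(S) along the 5-step ladder.
e_{41}(P',Q') = 12998798350181 + 19132496773067*t.
Finally e_{41}(P,Q) = 19319168999381 + 3008544182366*t.

19319168999381 + 3008544182366*t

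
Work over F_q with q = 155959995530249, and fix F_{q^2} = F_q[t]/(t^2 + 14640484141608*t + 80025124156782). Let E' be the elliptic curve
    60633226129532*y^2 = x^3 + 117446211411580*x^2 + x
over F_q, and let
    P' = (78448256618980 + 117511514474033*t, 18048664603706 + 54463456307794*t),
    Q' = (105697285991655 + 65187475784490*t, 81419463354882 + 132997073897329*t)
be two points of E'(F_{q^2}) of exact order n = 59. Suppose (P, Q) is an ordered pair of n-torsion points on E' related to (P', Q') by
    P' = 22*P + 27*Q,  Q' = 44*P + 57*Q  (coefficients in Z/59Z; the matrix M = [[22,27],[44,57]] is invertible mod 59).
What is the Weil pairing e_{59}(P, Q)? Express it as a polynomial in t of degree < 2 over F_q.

Alternating bilinearity on E[59] (values in mu_{59} in F_{155959995530249^2}) gives e(P',Q') = e(P,Q)^det(M).
Hence e(P,Q) = e(P',Q')^{17} where 17 = 7^{-1} mod 59.
Set x_W=2998295188580*u+7665947140445, y_W=2998295188580*v; then E': y_W^2=x_W^3+76759244698131*x_W+106989300764421.
Double-and-add over 111011: 6-1 doublings, 5-1 additions; each step l_{T,T}/v_{2T} or l_{T,P'}/v at Q'+S for random S.
So e_{59}(P',Q') = 99641020182649 + 99488973201335*t.
Raise to 17: e(P,Q) = 136491088962345 + 90550822785352*t in mu_{59}.

136491088962345 + 90550822785352*t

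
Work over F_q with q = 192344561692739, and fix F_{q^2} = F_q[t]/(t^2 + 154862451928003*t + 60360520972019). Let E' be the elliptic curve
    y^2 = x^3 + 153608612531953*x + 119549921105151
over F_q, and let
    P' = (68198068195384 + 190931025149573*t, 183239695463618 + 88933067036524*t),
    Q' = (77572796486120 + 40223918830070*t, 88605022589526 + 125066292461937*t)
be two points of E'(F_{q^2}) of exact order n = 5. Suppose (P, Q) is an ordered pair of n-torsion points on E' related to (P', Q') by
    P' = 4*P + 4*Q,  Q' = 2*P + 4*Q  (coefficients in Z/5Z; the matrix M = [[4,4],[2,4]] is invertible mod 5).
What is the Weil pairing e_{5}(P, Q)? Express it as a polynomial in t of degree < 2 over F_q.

154370065540695 + 22741960809808*t

e_{5}(aP+bQ,cP+dQ) = e_{5}(P,Q)^(ad-bc); with (a,b,c,d)=(4,4,2,4) this gives the det-5 law.
det M = 4*4 - 4*2 = 8 = 3 (mod 5); 3^{-1} = 2 (mod 5).
Run Miller on y^2=x^3+153608612531953*x+119549921105151 over F_{192344561692739}: ladder 101 (3 bits); e = f_P(D_Q)/f_Q(D_P).
Miller gives e_{5}(P',Q') = 32004338940703 + 108775968199298*t in F_{192344561692739^2}.
Raise to 2: e(P,Q) = 154370065540695 + 22741960809808*t in mu_{5}.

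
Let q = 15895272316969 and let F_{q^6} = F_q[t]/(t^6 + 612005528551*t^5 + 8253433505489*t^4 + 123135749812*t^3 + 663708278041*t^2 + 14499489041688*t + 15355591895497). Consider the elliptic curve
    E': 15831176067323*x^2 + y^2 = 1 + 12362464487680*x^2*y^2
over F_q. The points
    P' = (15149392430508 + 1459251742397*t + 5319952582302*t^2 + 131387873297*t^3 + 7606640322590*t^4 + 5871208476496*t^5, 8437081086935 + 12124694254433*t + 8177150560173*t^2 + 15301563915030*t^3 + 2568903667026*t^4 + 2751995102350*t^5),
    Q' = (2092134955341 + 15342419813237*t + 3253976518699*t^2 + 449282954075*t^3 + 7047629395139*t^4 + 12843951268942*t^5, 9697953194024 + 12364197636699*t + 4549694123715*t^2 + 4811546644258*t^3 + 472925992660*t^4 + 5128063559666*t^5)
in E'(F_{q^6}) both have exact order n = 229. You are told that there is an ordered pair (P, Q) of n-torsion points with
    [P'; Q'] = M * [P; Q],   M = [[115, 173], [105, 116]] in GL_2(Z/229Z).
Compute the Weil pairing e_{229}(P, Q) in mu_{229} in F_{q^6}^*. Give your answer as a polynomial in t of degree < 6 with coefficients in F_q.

The 229-Weil pairing on E[229] over F_{15895272316969} is alternating-bilinear: e_{229}(P',Q') = e_{229}(P,Q)^det(M).
Hence e(P,Q) = e(P',Q')^{186} where 186 = 213^{-1} mod 229.
Edwards->Montgomery: u=(1+y)/(1-y), v=u/x -> 3279232163089v^2=u^3+12559200970430u^2+u; then x_W=4840995974153u+12646576250985: y^2=x^3+12033436877286*x.
Miller loop for e_{229} over F_{15895272316969^6}: bits of 229 = 11100101; 7 double steps + 4 add steps, l/v at each.
The quotient is 1424697075235 + 5528843597778*t + 15290891935949*t^2 + 8845696909670*t^3 + 11587084119268*t^4 + 11773868142084*t^5.
Thus e_{229}(P,Q) = 8696210671366 + 2076977136087*t + 8643716721265*t^2 + 6363834429508*t^3 + 10034596043731*t^4 + 4272312915671*t^5.

8696210671366 + 2076977136087*t + 8643716721265*t^2 + 6363834429508*t^3 + 10034596043731*t^4 + 4272312915671*t^5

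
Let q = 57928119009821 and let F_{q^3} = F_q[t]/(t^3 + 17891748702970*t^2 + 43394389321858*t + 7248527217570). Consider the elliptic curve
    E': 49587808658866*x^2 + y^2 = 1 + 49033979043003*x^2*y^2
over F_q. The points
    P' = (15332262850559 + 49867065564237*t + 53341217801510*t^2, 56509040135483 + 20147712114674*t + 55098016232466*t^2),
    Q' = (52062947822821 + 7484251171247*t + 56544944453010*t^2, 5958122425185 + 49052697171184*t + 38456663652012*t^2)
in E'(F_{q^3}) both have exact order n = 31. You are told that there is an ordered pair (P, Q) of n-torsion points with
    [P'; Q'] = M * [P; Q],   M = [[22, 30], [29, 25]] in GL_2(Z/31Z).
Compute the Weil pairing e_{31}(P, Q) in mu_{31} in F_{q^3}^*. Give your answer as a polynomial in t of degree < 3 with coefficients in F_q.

e_{31}(aP+bQ,cP+dQ) = e_{31}(P,Q)^(ad-bc); with (a,b,c,d)=(22,30,29,25) this gives the det-31 law.
22*25 - 30*29 = -320; reduced mod 31: det = 21, inverse 3.
Map (x,y)_Ed via u=(1+y)/(1-y), v=(1+y)/((1-y)x) to Montgomery A=30300777014477,B=13491594190251; then to (a',b')=(17520300069338,1496277162949).
5-bit Miller (11111) on E'/F_{57928119009821} with a'=17520300069338, b'=1496277162949: accumulate tangent/chord ratios at Q'+S and P'+S'.
So e_{31}(P',Q') = 32147634881046 + 2900696743107*t + 50589716462786*t^2.
Raise to 3: e(P,Q) = 4754946016164 + 22598317446617*t + 32057803277461*t^2 in mu_{31}.

4754946016164 + 22598317446617*t + 32057803277461*t^2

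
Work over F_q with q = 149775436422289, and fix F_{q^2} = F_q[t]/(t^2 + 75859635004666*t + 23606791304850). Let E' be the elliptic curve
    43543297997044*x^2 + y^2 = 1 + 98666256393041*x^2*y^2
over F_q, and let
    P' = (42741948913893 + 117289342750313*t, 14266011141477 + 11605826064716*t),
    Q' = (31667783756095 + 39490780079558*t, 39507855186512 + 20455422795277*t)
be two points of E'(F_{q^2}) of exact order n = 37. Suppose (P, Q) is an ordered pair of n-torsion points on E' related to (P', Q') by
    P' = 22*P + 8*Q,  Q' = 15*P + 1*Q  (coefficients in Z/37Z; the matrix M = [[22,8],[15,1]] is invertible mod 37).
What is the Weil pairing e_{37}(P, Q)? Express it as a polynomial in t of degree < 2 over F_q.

e_{37}(aP+bQ,cP+dQ) = e_{37}(P,Q)^(ad-bc); with (a,b,c,d)=(22,8,15,1) this gives the det-37 law.
Inverting 13 mod 37: 20. Thus e_{37}(P,Q) = e(P',Q')^{20}.
Edwards a_E,d_E -> Montgomery A=3959923549382,B=25698690641359 -> Weierstrass 0,16833125591702 via alpha=98589310609492,beta=23663119506573.
6-bit Miller (100101) on E'/F_{149775436422289} with a'=0, b'=16833125591702: accumulate tangent/chord ratios at Q'+S and P'+S'.
Miller gives e_{37}(P',Q') = 87779005690522 + 126212217537526*t in F_{149775436422289^2}.
Thus e_{37}(P,Q) = 129965678763316 + 76134193426201*t.

129965678763316 + 76134193426201*t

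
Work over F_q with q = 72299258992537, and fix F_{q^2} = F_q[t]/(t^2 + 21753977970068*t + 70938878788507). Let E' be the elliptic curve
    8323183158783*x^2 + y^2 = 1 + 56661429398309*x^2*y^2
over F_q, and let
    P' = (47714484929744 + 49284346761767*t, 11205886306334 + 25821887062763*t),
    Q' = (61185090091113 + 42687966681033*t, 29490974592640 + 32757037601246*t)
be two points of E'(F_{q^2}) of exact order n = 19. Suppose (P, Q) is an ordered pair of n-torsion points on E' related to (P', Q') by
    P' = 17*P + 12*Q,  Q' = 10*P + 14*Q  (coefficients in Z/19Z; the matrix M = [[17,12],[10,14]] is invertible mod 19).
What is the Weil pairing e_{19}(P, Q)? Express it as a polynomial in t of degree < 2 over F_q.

30919146926967 + 46438871503199*t

e_{19} is bilinear + alternating on E[19], so e_{19}(17*P + 12*Q, 10*P + 14*Q) = e_{19}(P,Q)^(17*14-12*10).
det M = 17*14 - 12*10 = 118 = 4 (mod 19); 4^{-1} = 5 (mod 19).
Edwards->Montgomery: u=(1+y)/(1-y), v=u/x -> 54243201965916v^2=u^3+8365972934577u^2+u; then x_W=24065067936387u+59030274754540: y^2=x^3+43953361060714.
Build f_{19,P'} and f_{19,Q'} via the 5-bit ladder of 19=10011_2; evaluate at shifted divisors; quotient in F_{72299258992537^2}.
The quotient is 55434110823705 + 67218437798241*t.
Thus e_{19}(P,Q) = 30919146926967 + 46438871503199*t.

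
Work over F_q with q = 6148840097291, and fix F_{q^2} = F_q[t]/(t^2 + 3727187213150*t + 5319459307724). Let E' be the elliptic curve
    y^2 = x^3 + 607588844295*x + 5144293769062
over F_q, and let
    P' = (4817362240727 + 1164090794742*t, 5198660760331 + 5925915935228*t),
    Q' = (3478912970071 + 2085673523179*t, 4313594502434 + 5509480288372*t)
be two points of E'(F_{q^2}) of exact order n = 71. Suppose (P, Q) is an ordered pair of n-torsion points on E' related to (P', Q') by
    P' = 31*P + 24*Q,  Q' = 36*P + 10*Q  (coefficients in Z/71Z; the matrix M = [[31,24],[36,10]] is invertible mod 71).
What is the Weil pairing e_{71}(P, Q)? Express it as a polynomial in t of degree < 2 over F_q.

e_{71}(aP+bQ,cP+dQ) = e_{71}(P,Q)^(ad-bc); with (a,b,c,d)=(31,24,36,10) this gives the det-71 law.
Inverting 14 mod 71: 66. Thus e_{71}(P,Q) = e(P',Q')^{66}.
Double-and-add over 1000111: 7-1 doublings, 4-1 additions; each step l_{T,T}/v_{2T} or l_{T,P'}/v at Q'+S for random S.
Result: e(P',Q') = 5041829046932 + 5373829693100*t.
Thus e_{71}(P,Q) = 2821815142859 + 674308220455*t.

2821815142859 + 674308220455*t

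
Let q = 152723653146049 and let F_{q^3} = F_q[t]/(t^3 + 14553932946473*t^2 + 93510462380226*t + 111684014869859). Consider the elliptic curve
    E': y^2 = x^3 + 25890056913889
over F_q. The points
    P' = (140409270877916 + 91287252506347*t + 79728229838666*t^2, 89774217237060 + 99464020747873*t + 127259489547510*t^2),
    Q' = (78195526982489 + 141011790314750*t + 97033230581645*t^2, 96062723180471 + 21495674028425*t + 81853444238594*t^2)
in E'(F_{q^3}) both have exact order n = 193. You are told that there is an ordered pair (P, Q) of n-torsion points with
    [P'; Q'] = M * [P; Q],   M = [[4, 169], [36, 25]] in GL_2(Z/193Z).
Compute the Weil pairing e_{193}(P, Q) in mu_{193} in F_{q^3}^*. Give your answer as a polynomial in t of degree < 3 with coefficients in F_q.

91436273204624 + 116963303781834*t + 11929122287027*t^2

e_{193}(aP+bQ,cP+dQ) = e_{193}(P,Q)^(ad-bc); with (a,b,c,d)=(4,169,36,25) this gives the det-193 law.
Inverting 192 mod 193: 192. Thus e_{193}(P,Q) = e(P',Q')^{192}.
Double-and-add over 11000001: 8-1 doublings, 3-1 additions; each step l_{T,T}/v_{2T} or l_{T,P'}/v at Q'+S for random S.
So e_{193}(P',Q') = 58376007026363 + 126314218906428*t + 20013320221431*t^2.
e_{193}(P,Q) = (58376007026363 + 126314218906428*t + 20013320221431*t^2)^{192} = 91436273204624 + 116963303781834*t + 11929122287027*t^2.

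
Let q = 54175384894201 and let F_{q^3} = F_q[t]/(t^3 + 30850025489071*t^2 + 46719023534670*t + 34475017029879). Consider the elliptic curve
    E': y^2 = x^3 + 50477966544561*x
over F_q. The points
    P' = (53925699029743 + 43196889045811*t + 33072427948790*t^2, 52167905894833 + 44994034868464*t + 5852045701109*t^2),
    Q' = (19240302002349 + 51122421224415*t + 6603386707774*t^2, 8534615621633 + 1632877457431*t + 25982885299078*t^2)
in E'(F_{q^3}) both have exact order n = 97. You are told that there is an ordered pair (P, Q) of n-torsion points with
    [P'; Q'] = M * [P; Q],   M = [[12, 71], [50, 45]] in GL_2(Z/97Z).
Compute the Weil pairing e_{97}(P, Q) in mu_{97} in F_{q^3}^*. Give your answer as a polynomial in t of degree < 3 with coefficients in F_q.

5796767186392 + 33024945985568*t + 37619800373889*t^2

e_{97}(aP+bQ,cP+dQ) = e_{97}(P,Q)^(ad-bc); with (a,b,c,d)=(12,71,50,45) this gives the det-97 law.
Hence e(P,Q) = e(P',Q')^{32} where 32 = 94^{-1} mod 97.
Miller loop for e_{97} over F_{54175384894201^3}: bits of 97 = 1100001; 6 double steps + 2 add steps, l/v at each.
e_{97}(P',Q') = 21512741977533 + 50437893214749*t + 47586202001514*t^2.
Hence e(P,Q) = 5796767186392 + 33024945985568*t + 37619800373889*t^2 in F_{54175384894201^3}^*.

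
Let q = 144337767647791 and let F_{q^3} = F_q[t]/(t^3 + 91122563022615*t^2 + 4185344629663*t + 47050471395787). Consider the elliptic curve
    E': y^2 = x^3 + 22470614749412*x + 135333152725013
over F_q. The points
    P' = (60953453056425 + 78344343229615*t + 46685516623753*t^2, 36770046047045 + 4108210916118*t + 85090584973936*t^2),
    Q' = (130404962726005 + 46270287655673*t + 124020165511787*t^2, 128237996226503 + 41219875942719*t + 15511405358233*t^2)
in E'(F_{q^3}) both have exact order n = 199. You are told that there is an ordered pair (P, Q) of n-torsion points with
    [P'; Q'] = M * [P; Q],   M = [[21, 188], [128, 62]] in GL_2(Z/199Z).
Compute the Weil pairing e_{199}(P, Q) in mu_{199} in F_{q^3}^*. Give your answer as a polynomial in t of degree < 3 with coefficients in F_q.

72503440834410 + 62481567847105*t + 66113259984396*t^2

e_{199}(aP+bQ,cP+dQ) = e_{199}(P,Q)^(ad-bc); with (a,b,c,d)=(21,188,128,62) this gives the det-199 law.
So e_{199}(P,Q) = e_{199}(P',Q')^{144}, since 123*144 = 1 mod 199.
Miller loop for e_{199} over F_{144337767647791^3}: bits of 199 = 11000111; 7 double steps + 4 add steps, l/v at each.
f_P(D_Q)/f_Q(D_P) = 128288840441910 + 88616938089942*t + 15494360820264*t^2.
Hence e(P,Q) = 72503440834410 + 62481567847105*t + 66113259984396*t^2 in F_{144337767647791^3}^*.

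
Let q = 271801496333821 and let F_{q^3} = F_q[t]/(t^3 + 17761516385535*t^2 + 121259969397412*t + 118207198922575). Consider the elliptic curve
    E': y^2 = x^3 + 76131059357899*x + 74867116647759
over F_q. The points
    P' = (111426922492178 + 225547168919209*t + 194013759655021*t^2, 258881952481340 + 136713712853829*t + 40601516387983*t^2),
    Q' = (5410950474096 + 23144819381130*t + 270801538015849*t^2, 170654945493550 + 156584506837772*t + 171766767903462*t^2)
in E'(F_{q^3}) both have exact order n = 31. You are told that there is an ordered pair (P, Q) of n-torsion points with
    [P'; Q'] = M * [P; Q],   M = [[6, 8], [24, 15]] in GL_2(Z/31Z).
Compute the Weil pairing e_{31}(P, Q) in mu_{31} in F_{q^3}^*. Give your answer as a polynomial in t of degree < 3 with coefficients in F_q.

Since e_{31}(P,P)=e_{31}(Q,Q)=1 and e_{31}(Q,P)=e_{31}(P,Q)^{-1}, expanding e_{31}(6*P + 8*Q,24*P + 15*Q) leaves e(P,Q)^det(M).
So e_{31}(P,Q) = e_{31}(P',Q')^{24}, since 22*24 = 1 mod 31.
Build f_{31,P'} and f_{31,Q'} via the 5-bit ladder of 31=11111_2; evaluate at shifted divisors; quotient in F_{271801496333821^3}.
f_P(D_Q)/f_Q(D_P) = 264363303872221 + 1229447505872*t + 124882105713660*t^2.
Hence e(P,Q) = 108313605335095 + 157424007738101*t + 108106150190371*t^2 in F_{271801496333821^3}^*.

108313605335095 + 157424007738101*t + 108106150190371*t^2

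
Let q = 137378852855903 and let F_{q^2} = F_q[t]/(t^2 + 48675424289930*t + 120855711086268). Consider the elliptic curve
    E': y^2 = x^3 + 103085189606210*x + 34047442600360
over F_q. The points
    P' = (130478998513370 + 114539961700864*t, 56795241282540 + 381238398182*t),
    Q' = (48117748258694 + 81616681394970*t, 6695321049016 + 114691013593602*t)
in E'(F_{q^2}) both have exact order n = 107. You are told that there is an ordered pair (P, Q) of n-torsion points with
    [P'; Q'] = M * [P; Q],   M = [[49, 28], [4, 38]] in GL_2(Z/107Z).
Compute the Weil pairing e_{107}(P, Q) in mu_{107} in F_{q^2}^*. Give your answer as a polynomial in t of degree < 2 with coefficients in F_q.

The 107-Weil pairing on E[107] over F_{137378852855903} is alternating-bilinear: e_{107}(P',Q') = e_{107}(P,Q)^det(M).
Inverting 38 mod 107: 31. Thus e_{107}(P,Q) = e(P',Q')^{31}.
Miller loop for e_{107} over F_{137378852855903^2}: bits of 107 = 1101011; 6 double steps + 4 add steps, l/v at each.
Miller gives e_{107}(P',Q') = 3316695410678 + 49090519908726*t in F_{137378852855903^2}.
Raise to 31: e(P,Q) = 46154146549352 + 107951772936027*t in mu_{107}.

46154146549352 + 107951772936027*t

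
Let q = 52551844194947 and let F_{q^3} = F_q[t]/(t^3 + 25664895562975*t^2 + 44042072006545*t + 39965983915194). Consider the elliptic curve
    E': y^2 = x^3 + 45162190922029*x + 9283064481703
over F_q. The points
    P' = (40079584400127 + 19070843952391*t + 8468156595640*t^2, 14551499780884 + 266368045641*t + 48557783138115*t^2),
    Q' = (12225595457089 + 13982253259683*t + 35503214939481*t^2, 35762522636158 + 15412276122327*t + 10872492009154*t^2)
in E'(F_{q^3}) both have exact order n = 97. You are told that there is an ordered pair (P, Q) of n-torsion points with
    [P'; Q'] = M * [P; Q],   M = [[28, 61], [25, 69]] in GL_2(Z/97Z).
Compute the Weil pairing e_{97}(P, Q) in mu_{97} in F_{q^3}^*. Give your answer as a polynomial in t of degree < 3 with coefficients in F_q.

20201263446950 + 50145921308266*t + 27084425436767*t^2

e_{97} is bilinear + alternating on E[97], so e_{97}(28*P + 61*Q, 25*P + 69*Q) = e_{97}(P,Q)^(28*69-61*25).
Hence e(P,Q) = e(P',Q')^{46} where 46 = 19^{-1} mod 97.
n = 97 = (1100001)_2 (7 bits, wt 3); accumulate f_{97,P'}(Q'+S)/f_{97,P'}(S) along the 6-step ladder.
e_{97}(P',Q') = 25936664975241 + 10372686891865*t + 38008674715703*t^2.
Raise to 46: e(P,Q) = 20201263446950 + 50145921308266*t + 27084425436767*t^2 in mu_{97}.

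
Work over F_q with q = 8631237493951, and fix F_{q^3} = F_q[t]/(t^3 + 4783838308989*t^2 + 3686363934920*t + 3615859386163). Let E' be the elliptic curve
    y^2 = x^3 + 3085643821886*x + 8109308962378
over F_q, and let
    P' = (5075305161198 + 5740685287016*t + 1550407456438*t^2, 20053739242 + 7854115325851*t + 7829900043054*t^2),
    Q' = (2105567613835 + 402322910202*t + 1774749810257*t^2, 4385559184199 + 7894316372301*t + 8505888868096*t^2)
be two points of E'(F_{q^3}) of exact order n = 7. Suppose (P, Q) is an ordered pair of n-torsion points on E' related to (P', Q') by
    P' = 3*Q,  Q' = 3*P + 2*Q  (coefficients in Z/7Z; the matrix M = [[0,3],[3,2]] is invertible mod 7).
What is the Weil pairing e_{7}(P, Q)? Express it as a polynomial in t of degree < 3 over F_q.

3288376460162 + 1987450025808*t + 5035021966850*t^2

e_{7}(aP+bQ,cP+dQ) = e_{7}(P,Q)^(ad-bc); with (a,b,c,d)=(0,3,3,2) this gives the det-7 law.
0*2 - 3*3 = -9; reduced mod 7: det = 5, inverse 3.
Miller loop for e_{7} over F_{8631237493951^3}: bits of 7 = 111; 2 double steps + 2 add steps, l/v at each.
Result: e(P',Q') = 7159910059179 + 5675560487825*t + 2346377778700*t^2.
Hence e(P,Q) = 3288376460162 + 1987450025808*t + 5035021966850*t^2 in F_{8631237493951^3}^*.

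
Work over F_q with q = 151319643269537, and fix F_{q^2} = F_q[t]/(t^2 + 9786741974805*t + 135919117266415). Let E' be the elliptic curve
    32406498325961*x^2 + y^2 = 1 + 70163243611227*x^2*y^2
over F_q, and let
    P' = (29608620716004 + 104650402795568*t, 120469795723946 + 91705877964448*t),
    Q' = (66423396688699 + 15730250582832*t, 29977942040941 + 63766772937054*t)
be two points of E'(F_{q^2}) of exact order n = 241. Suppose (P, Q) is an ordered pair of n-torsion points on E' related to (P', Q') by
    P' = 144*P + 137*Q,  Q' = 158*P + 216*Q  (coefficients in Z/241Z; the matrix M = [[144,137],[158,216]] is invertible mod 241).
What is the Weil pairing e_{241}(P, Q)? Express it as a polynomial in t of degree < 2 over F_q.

e_{241}(aP+bQ,cP+dQ) = e_{241}(P,Q)^(ad-bc); with (a,b,c,d)=(144,137,158,216) this gives the det-241 law.
So e_{241}(P,Q) = e_{241}(P',Q')^{192}, since 59*192 = 1 mod 241.
Edwards a_E,d_E -> Montgomery A=7580283294553,B=59795459134772 -> Weierstrass 27421536515496,72874768802074 via alpha=67534838079377,beta=66220635313452.
Miller loop for e_{241} over F_{151319643269537^2}: bits of 241 = 11110001; 7 double steps + 4 add steps, l/v at each.
So e_{241}(P',Q') = 62671255911935 + 16868684177579*t.
Hence e(P,Q) = 6161890155800 + 84021314430178*t in F_{151319643269537^2}^*.

6161890155800 + 84021314430178*t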